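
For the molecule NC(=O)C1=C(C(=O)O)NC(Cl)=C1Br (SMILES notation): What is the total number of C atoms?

Count every carbon token in the SMILES (each C, including those in ring-closure positions and inside branches).
Carbon count: 6.

6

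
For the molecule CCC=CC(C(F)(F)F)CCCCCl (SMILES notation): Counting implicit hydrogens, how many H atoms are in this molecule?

16

Walk through each heavy atom and fill implicit hydrogens from standard valence (C 4, N 3, O 2, S 2, halogen 1):
  atom 1: C, bond orders sum to 1 (valence 4) → 3 H
  atom 2: C, bond orders sum to 2 (valence 4) → 2 H
  atom 3: C, bond orders sum to 3 (valence 4) → 1 H
  atom 4: C, bond orders sum to 3 (valence 4) → 1 H
  atom 5: C, bond orders sum to 3 (valence 4) → 1 H
  atom 6: C, bond orders sum to 4 (valence 4) → 0 H
  atom 7: F (halogen, monovalent) → 0 H
  atom 8: F (halogen, monovalent) → 0 H
  atom 9: F (halogen, monovalent) → 0 H
  atom 10: C, bond orders sum to 2 (valence 4) → 2 H
  atom 11: C, bond orders sum to 2 (valence 4) → 2 H
  atom 12: C, bond orders sum to 2 (valence 4) → 2 H
  atom 13: C, bond orders sum to 2 (valence 4) → 2 H
  atom 14: Cl (halogen, monovalent) → 0 H
Total hydrogens: 16.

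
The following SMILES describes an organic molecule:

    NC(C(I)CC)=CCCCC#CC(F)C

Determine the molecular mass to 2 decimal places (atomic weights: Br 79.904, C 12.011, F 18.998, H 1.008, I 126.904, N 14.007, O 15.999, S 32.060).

First, the molecular formula is C12H19FIN (counting implicit H from valence).
  C: 12 × 12.011 = 144.132
  F: 1 × 18.998 = 18.998
  H: 19 × 1.008 = 19.152
  I: 1 × 126.904 = 126.904
  N: 1 × 14.007 = 14.007
Sum: 12×12.011 + 1×18.998 + 19×1.008 + 1×126.904 + 1×14.007 = 323.193 → 323.19 g/mol.

323.19 g/mol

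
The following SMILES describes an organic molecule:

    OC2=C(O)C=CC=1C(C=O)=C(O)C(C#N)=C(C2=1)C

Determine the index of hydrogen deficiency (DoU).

10

Degree of unsaturation = (number of rings) + (number of π bonds).
Ring closures in the SMILES: 2.
π bonds: 6 double bonds (each 1 DoU), 1 triple bond (each 2 DoU) → 8 DoU from unsaturation.
Total DoU = 2 + 8 = 10.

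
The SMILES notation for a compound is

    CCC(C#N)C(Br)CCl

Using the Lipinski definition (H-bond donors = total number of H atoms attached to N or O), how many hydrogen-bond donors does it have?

0

Donors: find every N or O and count the H atoms it carries.
  atom 5 (N): bond orders sum to 3 → 0 H
Lipinski HBD = 0.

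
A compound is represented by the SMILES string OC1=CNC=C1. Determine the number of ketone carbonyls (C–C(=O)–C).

0

Scan the SMILES for the ketone motif — none present.
Groups that are present: 1 hydroxyl.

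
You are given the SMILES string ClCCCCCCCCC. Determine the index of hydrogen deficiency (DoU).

Degree of unsaturation = (number of rings) + (number of π bonds).
Ring closures in the SMILES: 0.
π bonds: none → 0 DoU from unsaturation.
Total DoU = 0 + 0 = 0.

0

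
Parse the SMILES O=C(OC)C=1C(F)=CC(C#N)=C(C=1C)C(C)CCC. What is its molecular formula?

C15H18FNO2

Walk through each heavy atom and fill implicit hydrogens from standard valence (C 4, N 3, O 2, S 2, halogen 1):
  atom 1: O, bond orders sum to 2 (valence 2) → 0 H
  atom 2: C, bond orders sum to 4 (valence 4) → 0 H
  atom 3: O, bond orders sum to 2 (valence 2) → 0 H
  atom 4: C, bond orders sum to 1 (valence 4) → 3 H
  atom 5: C, bond orders sum to 4 (valence 4) → 0 H
  atom 6: C, bond orders sum to 4 (valence 4) → 0 H
  atom 7: F (halogen, monovalent) → 0 H
  atom 8: C, bond orders sum to 3 (valence 4) → 1 H
  atom 9: C, bond orders sum to 4 (valence 4) → 0 H
  atom 10: C, bond orders sum to 4 (valence 4) → 0 H
  atom 11: N, bond orders sum to 3 (valence 3) → 0 H
  atom 12: C, bond orders sum to 4 (valence 4) → 0 H
  atom 13: C, bond orders sum to 4 (valence 4) → 0 H
  atom 14: C, bond orders sum to 1 (valence 4) → 3 H
  atom 15: C, bond orders sum to 3 (valence 4) → 1 H
  atom 16: C, bond orders sum to 1 (valence 4) → 3 H
  atom 17: C, bond orders sum to 2 (valence 4) → 2 H
  atom 18: C, bond orders sum to 2 (valence 4) → 2 H
  atom 19: C, bond orders sum to 1 (valence 4) → 3 H
Totals → C:15, H:18, F:1, N:1, O:2.
In Hill order: C15H18FNO2.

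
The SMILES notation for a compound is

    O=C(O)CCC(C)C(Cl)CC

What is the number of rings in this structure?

In SMILES, each pair of matching ring-closure digits denotes one ring-closing bond; the number of such bonds equals the number of independent rings.
Ring-closure bonds here: 0.

0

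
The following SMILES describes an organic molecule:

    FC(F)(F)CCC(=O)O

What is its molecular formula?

Walk through each heavy atom and fill implicit hydrogens from standard valence (C 4, N 3, O 2, S 2, halogen 1):
  atom 1: F (halogen, monovalent) → 0 H
  atom 2: C, bond orders sum to 4 (valence 4) → 0 H
  atom 3: F (halogen, monovalent) → 0 H
  atom 4: F (halogen, monovalent) → 0 H
  atom 5: C, bond orders sum to 2 (valence 4) → 2 H
  atom 6: C, bond orders sum to 2 (valence 4) → 2 H
  atom 7: C, bond orders sum to 4 (valence 4) → 0 H
  atom 8: O, bond orders sum to 2 (valence 2) → 0 H
  atom 9: O, bond orders sum to 1 (valence 2) → 1 H
Totals → C:4, H:5, F:3, O:2.
In Hill order: C4H5F3O2.

C4H5F3O2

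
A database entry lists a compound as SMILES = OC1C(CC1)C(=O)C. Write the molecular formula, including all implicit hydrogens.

C6H10O2

Walk through each heavy atom and fill implicit hydrogens from standard valence (C 4, N 3, O 2, S 2, halogen 1):
  atom 1: O, bond orders sum to 1 (valence 2) → 1 H
  atom 2: C, bond orders sum to 3 (valence 4) → 1 H
  atom 3: C, bond orders sum to 3 (valence 4) → 1 H
  atom 4: C, bond orders sum to 2 (valence 4) → 2 H
  atom 5: C, bond orders sum to 2 (valence 4) → 2 H
  atom 6: C, bond orders sum to 4 (valence 4) → 0 H
  atom 7: O, bond orders sum to 2 (valence 2) → 0 H
  atom 8: C, bond orders sum to 1 (valence 4) → 3 H
Totals → C:6, H:10, O:2.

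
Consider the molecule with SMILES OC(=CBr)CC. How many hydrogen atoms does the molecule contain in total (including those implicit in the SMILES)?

Walk through each heavy atom and fill implicit hydrogens from standard valence (C 4, N 3, O 2, S 2, halogen 1):
  atom 1: O, bond orders sum to 1 (valence 2) → 1 H
  atom 2: C, bond orders sum to 4 (valence 4) → 0 H
  atom 3: C, bond orders sum to 3 (valence 4) → 1 H
  atom 4: Br (halogen, monovalent) → 0 H
  atom 5: C, bond orders sum to 2 (valence 4) → 2 H
  atom 6: C, bond orders sum to 1 (valence 4) → 3 H
Total hydrogens: 7.

7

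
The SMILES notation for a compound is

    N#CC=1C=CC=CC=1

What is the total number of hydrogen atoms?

Walk through each heavy atom and fill implicit hydrogens from standard valence (C 4, N 3, O 2, S 2, halogen 1):
  atom 1: N, bond orders sum to 3 (valence 3) → 0 H
  atom 2: C, bond orders sum to 4 (valence 4) → 0 H
  atom 3: C, bond orders sum to 4 (valence 4) → 0 H
  atom 4: C, bond orders sum to 3 (valence 4) → 1 H
  atom 5: C, bond orders sum to 3 (valence 4) → 1 H
  atom 6: C, bond orders sum to 3 (valence 4) → 1 H
  atom 7: C, bond orders sum to 3 (valence 4) → 1 H
  atom 8: C, bond orders sum to 3 (valence 4) → 1 H
Total hydrogens: 5.

5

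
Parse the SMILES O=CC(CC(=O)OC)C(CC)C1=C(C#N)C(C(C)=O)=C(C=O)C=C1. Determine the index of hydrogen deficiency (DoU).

Degree of unsaturation = (number of rings) + (number of π bonds).
Ring closures in the SMILES: 1.
π bonds: 7 double bonds (each 1 DoU), 1 triple bond (each 2 DoU) → 9 DoU from unsaturation.
Total DoU = 1 + 9 = 10.

10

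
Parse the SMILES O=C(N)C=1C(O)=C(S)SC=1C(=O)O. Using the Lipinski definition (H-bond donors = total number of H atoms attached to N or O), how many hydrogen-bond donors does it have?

Donors: find every N or O and count the H atoms it carries.
  atom 1 (O): bond orders sum to 2 → 0 H
  atom 3 (N): bond orders sum to 1 → 2 H
  atom 6 (O): bond orders sum to 1 → 1 H
  atom 12 (O): bond orders sum to 2 → 0 H
  atom 13 (O): bond orders sum to 1 → 1 H
Lipinski HBD = 4.

4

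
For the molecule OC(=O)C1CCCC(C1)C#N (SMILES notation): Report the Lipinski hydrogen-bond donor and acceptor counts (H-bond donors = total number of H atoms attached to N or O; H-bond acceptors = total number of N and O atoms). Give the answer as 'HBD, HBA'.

Donors: find every N or O and count the H atoms it carries.
  atom 1 (O): bond orders sum to 1 → 1 H
  atom 3 (O): bond orders sum to 2 → 0 H
  atom 11 (N): bond orders sum to 3 → 0 H
Lipinski HBD = 1.
Acceptors: N atoms = 1, O atoms = 2 → HBA = 3.

1, 3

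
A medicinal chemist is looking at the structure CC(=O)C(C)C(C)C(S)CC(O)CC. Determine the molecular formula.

Walk through each heavy atom and fill implicit hydrogens from standard valence (C 4, N 3, O 2, S 2, halogen 1):
  atom 1: C, bond orders sum to 1 (valence 4) → 3 H
  atom 2: C, bond orders sum to 4 (valence 4) → 0 H
  atom 3: O, bond orders sum to 2 (valence 2) → 0 H
  atom 4: C, bond orders sum to 3 (valence 4) → 1 H
  atom 5: C, bond orders sum to 1 (valence 4) → 3 H
  atom 6: C, bond orders sum to 3 (valence 4) → 1 H
  atom 7: C, bond orders sum to 1 (valence 4) → 3 H
  atom 8: C, bond orders sum to 3 (valence 4) → 1 H
  atom 9: S, bond orders sum to 1 (valence 2) → 1 H
  atom 10: C, bond orders sum to 2 (valence 4) → 2 H
  atom 11: C, bond orders sum to 3 (valence 4) → 1 H
  atom 12: O, bond orders sum to 1 (valence 2) → 1 H
  atom 13: C, bond orders sum to 2 (valence 4) → 2 H
  atom 14: C, bond orders sum to 1 (valence 4) → 3 H
Totals → C:11, H:22, O:2, S:1.

C11H22O2S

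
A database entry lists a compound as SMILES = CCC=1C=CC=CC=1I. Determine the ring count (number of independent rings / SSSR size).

In SMILES, each pair of matching ring-closure digits denotes one ring-closing bond; the number of such bonds equals the number of independent rings.
Ring-closure bonds here: 1.

1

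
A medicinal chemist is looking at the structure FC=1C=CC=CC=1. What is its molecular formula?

C6H5F

Walk through each heavy atom and fill implicit hydrogens from standard valence (C 4, N 3, O 2, S 2, halogen 1):
  atom 1: F (halogen, monovalent) → 0 H
  atom 2: C, bond orders sum to 4 (valence 4) → 0 H
  atom 3: C, bond orders sum to 3 (valence 4) → 1 H
  atom 4: C, bond orders sum to 3 (valence 4) → 1 H
  atom 5: C, bond orders sum to 3 (valence 4) → 1 H
  atom 6: C, bond orders sum to 3 (valence 4) → 1 H
  atom 7: C, bond orders sum to 3 (valence 4) → 1 H
Totals → C:6, H:5, F:1.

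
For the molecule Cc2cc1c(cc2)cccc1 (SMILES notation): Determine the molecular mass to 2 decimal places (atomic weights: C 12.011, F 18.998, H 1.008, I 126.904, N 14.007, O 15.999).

First, the molecular formula is C11H10 (counting implicit H from valence).
  C: 11 × 12.011 = 132.121
  H: 10 × 1.008 = 10.080
Sum: 11×12.011 + 10×1.008 = 142.201 → 142.20 g/mol.

142.20 g/mol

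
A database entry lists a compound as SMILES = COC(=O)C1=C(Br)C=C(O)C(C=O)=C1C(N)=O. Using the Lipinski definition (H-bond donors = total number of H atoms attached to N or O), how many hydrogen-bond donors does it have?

3

Donors: find every N or O and count the H atoms it carries.
  atom 2 (O): bond orders sum to 2 → 0 H
  atom 4 (O): bond orders sum to 2 → 0 H
  atom 10 (O): bond orders sum to 1 → 1 H
  atom 13 (O): bond orders sum to 2 → 0 H
  atom 16 (N): bond orders sum to 1 → 2 H
  atom 17 (O): bond orders sum to 2 → 0 H
Lipinski HBD = 3.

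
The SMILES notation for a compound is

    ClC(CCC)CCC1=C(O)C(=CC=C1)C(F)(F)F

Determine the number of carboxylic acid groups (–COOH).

0

Scan the SMILES for the carboxylic acid motif — none present.
Groups that are present: 1 hydroxyl.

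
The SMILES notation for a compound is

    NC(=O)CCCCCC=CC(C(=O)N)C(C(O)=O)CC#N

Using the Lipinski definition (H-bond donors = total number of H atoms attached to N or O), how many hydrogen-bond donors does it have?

5

Donors: find every N or O and count the H atoms it carries.
  atom 1 (N): bond orders sum to 1 → 2 H
  atom 3 (O): bond orders sum to 2 → 0 H
  atom 13 (O): bond orders sum to 2 → 0 H
  atom 14 (N): bond orders sum to 1 → 2 H
  atom 17 (O): bond orders sum to 1 → 1 H
  atom 18 (O): bond orders sum to 2 → 0 H
  atom 21 (N): bond orders sum to 3 → 0 H
Lipinski HBD = 5.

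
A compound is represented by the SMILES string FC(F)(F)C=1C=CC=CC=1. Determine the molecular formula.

Walk through each heavy atom and fill implicit hydrogens from standard valence (C 4, N 3, O 2, S 2, halogen 1):
  atom 1: F (halogen, monovalent) → 0 H
  atom 2: C, bond orders sum to 4 (valence 4) → 0 H
  atom 3: F (halogen, monovalent) → 0 H
  atom 4: F (halogen, monovalent) → 0 H
  atom 5: C, bond orders sum to 4 (valence 4) → 0 H
  atom 6: C, bond orders sum to 3 (valence 4) → 1 H
  atom 7: C, bond orders sum to 3 (valence 4) → 1 H
  atom 8: C, bond orders sum to 3 (valence 4) → 1 H
  atom 9: C, bond orders sum to 3 (valence 4) → 1 H
  atom 10: C, bond orders sum to 3 (valence 4) → 1 H
Totals → C:7, H:5, F:3.
In Hill order: C7H5F3.

C7H5F3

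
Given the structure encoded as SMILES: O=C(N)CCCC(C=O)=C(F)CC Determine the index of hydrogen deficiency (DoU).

Degree of unsaturation = (number of rings) + (number of π bonds).
Ring closures in the SMILES: 0.
π bonds: 3 double bonds (each 1 DoU) → 3 DoU from unsaturation.
Total DoU = 0 + 3 = 3.

3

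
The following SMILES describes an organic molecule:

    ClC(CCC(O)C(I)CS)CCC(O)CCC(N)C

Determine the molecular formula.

C13H27ClINO2S

Walk through each heavy atom and fill implicit hydrogens from standard valence (C 4, N 3, O 2, S 2, halogen 1):
  atom 1: Cl (halogen, monovalent) → 0 H
  atom 2: C, bond orders sum to 3 (valence 4) → 1 H
  atom 3: C, bond orders sum to 2 (valence 4) → 2 H
  atom 4: C, bond orders sum to 2 (valence 4) → 2 H
  atom 5: C, bond orders sum to 3 (valence 4) → 1 H
  atom 6: O, bond orders sum to 1 (valence 2) → 1 H
  atom 7: C, bond orders sum to 3 (valence 4) → 1 H
  atom 8: I (halogen, monovalent) → 0 H
  atom 9: C, bond orders sum to 2 (valence 4) → 2 H
  atom 10: S, bond orders sum to 1 (valence 2) → 1 H
  atom 11: C, bond orders sum to 2 (valence 4) → 2 H
  atom 12: C, bond orders sum to 2 (valence 4) → 2 H
  atom 13: C, bond orders sum to 3 (valence 4) → 1 H
  atom 14: O, bond orders sum to 1 (valence 2) → 1 H
  atom 15: C, bond orders sum to 2 (valence 4) → 2 H
  atom 16: C, bond orders sum to 2 (valence 4) → 2 H
  atom 17: C, bond orders sum to 3 (valence 4) → 1 H
  atom 18: N, bond orders sum to 1 (valence 3) → 2 H
  atom 19: C, bond orders sum to 1 (valence 4) → 3 H
Totals → C:13, H:27, Cl:1, I:1, N:1, O:2, S:1.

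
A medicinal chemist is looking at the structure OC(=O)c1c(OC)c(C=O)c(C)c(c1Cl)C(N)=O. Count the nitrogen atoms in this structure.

Scan the SMILES for N atoms (remember two-letter symbols like Cl and Br are single atoms).
Nitrogen count: 1.

1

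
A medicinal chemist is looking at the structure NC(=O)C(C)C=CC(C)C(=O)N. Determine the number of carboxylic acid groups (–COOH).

Scan the SMILES for the carboxylic acid motif — none present.
Groups that are present: 1 alkene, 2 amide.

0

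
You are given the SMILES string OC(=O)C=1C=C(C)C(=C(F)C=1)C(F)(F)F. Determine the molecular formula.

C9H6F4O2

Walk through each heavy atom and fill implicit hydrogens from standard valence (C 4, N 3, O 2, S 2, halogen 1):
  atom 1: O, bond orders sum to 1 (valence 2) → 1 H
  atom 2: C, bond orders sum to 4 (valence 4) → 0 H
  atom 3: O, bond orders sum to 2 (valence 2) → 0 H
  atom 4: C, bond orders sum to 4 (valence 4) → 0 H
  atom 5: C, bond orders sum to 3 (valence 4) → 1 H
  atom 6: C, bond orders sum to 4 (valence 4) → 0 H
  atom 7: C, bond orders sum to 1 (valence 4) → 3 H
  atom 8: C, bond orders sum to 4 (valence 4) → 0 H
  atom 9: C, bond orders sum to 4 (valence 4) → 0 H
  atom 10: F (halogen, monovalent) → 0 H
  atom 11: C, bond orders sum to 3 (valence 4) → 1 H
  atom 12: C, bond orders sum to 4 (valence 4) → 0 H
  atom 13: F (halogen, monovalent) → 0 H
  atom 14: F (halogen, monovalent) → 0 H
  atom 15: F (halogen, monovalent) → 0 H
Totals → C:9, H:6, F:4, O:2.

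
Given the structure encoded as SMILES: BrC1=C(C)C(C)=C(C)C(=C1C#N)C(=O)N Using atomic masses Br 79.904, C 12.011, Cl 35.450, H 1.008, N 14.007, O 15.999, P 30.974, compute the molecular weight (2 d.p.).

First, the molecular formula is C11H11BrN2O (counting implicit H from valence).
  Br: 1 × 79.904 = 79.904
  C: 11 × 12.011 = 132.121
  H: 11 × 1.008 = 11.088
  N: 2 × 14.007 = 28.014
  O: 1 × 15.999 = 15.999
Sum: 1×79.904 + 11×12.011 + 11×1.008 + 2×14.007 + 1×15.999 = 267.126 → 267.13 g/mol.

267.13 g/mol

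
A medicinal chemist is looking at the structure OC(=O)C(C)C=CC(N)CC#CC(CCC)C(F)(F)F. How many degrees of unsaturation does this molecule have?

4

Degree of unsaturation = (number of rings) + (number of π bonds).
Ring closures in the SMILES: 0.
π bonds: 2 double bonds (each 1 DoU), 1 triple bond (each 2 DoU) → 4 DoU from unsaturation.
Total DoU = 0 + 4 = 4.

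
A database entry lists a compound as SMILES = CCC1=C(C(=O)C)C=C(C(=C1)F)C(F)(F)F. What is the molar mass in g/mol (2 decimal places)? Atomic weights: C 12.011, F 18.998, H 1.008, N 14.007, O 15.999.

234.19 g/mol

First, the molecular formula is C11H10F4O (counting implicit H from valence).
  C: 11 × 12.011 = 132.121
  F: 4 × 18.998 = 75.992
  H: 10 × 1.008 = 10.080
  O: 1 × 15.999 = 15.999
Sum: 11×12.011 + 4×18.998 + 10×1.008 + 1×15.999 = 234.192 → 234.19 g/mol.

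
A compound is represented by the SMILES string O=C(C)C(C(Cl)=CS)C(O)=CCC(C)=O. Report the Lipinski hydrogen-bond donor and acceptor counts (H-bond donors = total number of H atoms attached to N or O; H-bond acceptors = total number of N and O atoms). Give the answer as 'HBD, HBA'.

Donors: find every N or O and count the H atoms it carries.
  atom 1 (O): bond orders sum to 2 → 0 H
  atom 10 (O): bond orders sum to 1 → 1 H
  atom 15 (O): bond orders sum to 2 → 0 H
Lipinski HBD = 1.
Acceptors: N atoms = 0, O atoms = 3 → HBA = 3.

1, 3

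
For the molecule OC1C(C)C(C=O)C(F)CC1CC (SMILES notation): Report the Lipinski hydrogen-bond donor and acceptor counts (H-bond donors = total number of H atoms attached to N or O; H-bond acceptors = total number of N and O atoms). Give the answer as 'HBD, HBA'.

1, 2

Donors: find every N or O and count the H atoms it carries.
  atom 1 (O): bond orders sum to 1 → 1 H
  atom 7 (O): bond orders sum to 2 → 0 H
Lipinski HBD = 1.
Acceptors: N atoms = 0, O atoms = 2 → HBA = 2.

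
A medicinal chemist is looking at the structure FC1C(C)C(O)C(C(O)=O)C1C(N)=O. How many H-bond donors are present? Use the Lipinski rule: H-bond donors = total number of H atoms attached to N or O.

Donors: find every N or O and count the H atoms it carries.
  atom 6 (O): bond orders sum to 1 → 1 H
  atom 9 (O): bond orders sum to 1 → 1 H
  atom 10 (O): bond orders sum to 2 → 0 H
  atom 13 (N): bond orders sum to 1 → 2 H
  atom 14 (O): bond orders sum to 2 → 0 H
Lipinski HBD = 4.

4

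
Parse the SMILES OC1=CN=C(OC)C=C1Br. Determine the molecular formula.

C6H6BrNO2

Walk through each heavy atom and fill implicit hydrogens from standard valence (C 4, N 3, O 2, S 2, halogen 1):
  atom 1: O, bond orders sum to 1 (valence 2) → 1 H
  atom 2: C, bond orders sum to 4 (valence 4) → 0 H
  atom 3: C, bond orders sum to 3 (valence 4) → 1 H
  atom 4: N, bond orders sum to 3 (valence 3) → 0 H
  atom 5: C, bond orders sum to 4 (valence 4) → 0 H
  atom 6: O, bond orders sum to 2 (valence 2) → 0 H
  atom 7: C, bond orders sum to 1 (valence 4) → 3 H
  atom 8: C, bond orders sum to 3 (valence 4) → 1 H
  atom 9: C, bond orders sum to 4 (valence 4) → 0 H
  atom 10: Br (halogen, monovalent) → 0 H
Totals → C:6, H:6, Br:1, N:1, O:2.
In Hill order: C6H6BrNO2.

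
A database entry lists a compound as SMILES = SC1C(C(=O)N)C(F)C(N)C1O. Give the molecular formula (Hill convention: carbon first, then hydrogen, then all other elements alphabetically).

Walk through each heavy atom and fill implicit hydrogens from standard valence (C 4, N 3, O 2, S 2, halogen 1):
  atom 1: S, bond orders sum to 1 (valence 2) → 1 H
  atom 2: C, bond orders sum to 3 (valence 4) → 1 H
  atom 3: C, bond orders sum to 3 (valence 4) → 1 H
  atom 4: C, bond orders sum to 4 (valence 4) → 0 H
  atom 5: O, bond orders sum to 2 (valence 2) → 0 H
  atom 6: N, bond orders sum to 1 (valence 3) → 2 H
  atom 7: C, bond orders sum to 3 (valence 4) → 1 H
  atom 8: F (halogen, monovalent) → 0 H
  atom 9: C, bond orders sum to 3 (valence 4) → 1 H
  atom 10: N, bond orders sum to 1 (valence 3) → 2 H
  atom 11: C, bond orders sum to 3 (valence 4) → 1 H
  atom 12: O, bond orders sum to 1 (valence 2) → 1 H
Totals → C:6, H:11, F:1, N:2, O:2, S:1.

C6H11FN2O2S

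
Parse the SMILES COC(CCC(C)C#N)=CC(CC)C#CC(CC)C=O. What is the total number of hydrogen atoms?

25

Walk through each heavy atom and fill implicit hydrogens from standard valence (C 4, N 3, O 2, S 2, halogen 1):
  atom 1: C, bond orders sum to 1 (valence 4) → 3 H
  atom 2: O, bond orders sum to 2 (valence 2) → 0 H
  atom 3: C, bond orders sum to 4 (valence 4) → 0 H
  atom 4: C, bond orders sum to 2 (valence 4) → 2 H
  atom 5: C, bond orders sum to 2 (valence 4) → 2 H
  atom 6: C, bond orders sum to 3 (valence 4) → 1 H
  atom 7: C, bond orders sum to 1 (valence 4) → 3 H
  atom 8: C, bond orders sum to 4 (valence 4) → 0 H
  atom 9: N, bond orders sum to 3 (valence 3) → 0 H
  atom 10: C, bond orders sum to 3 (valence 4) → 1 H
  atom 11: C, bond orders sum to 3 (valence 4) → 1 H
  atom 12: C, bond orders sum to 2 (valence 4) → 2 H
  atom 13: C, bond orders sum to 1 (valence 4) → 3 H
  atom 14: C, bond orders sum to 4 (valence 4) → 0 H
  atom 15: C, bond orders sum to 4 (valence 4) → 0 H
  atom 16: C, bond orders sum to 3 (valence 4) → 1 H
  atom 17: C, bond orders sum to 2 (valence 4) → 2 H
  atom 18: C, bond orders sum to 1 (valence 4) → 3 H
  atom 19: C, bond orders sum to 3 (valence 4) → 1 H
  atom 20: O, bond orders sum to 2 (valence 2) → 0 H
Total hydrogens: 25.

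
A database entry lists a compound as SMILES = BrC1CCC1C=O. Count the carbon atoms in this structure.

Count every carbon token in the SMILES (each C, including those in ring-closure positions and inside branches).
Carbon count: 5.

5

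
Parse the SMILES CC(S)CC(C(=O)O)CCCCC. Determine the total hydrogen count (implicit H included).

Walk through each heavy atom and fill implicit hydrogens from standard valence (C 4, N 3, O 2, S 2, halogen 1):
  atom 1: C, bond orders sum to 1 (valence 4) → 3 H
  atom 2: C, bond orders sum to 3 (valence 4) → 1 H
  atom 3: S, bond orders sum to 1 (valence 2) → 1 H
  atom 4: C, bond orders sum to 2 (valence 4) → 2 H
  atom 5: C, bond orders sum to 3 (valence 4) → 1 H
  atom 6: C, bond orders sum to 4 (valence 4) → 0 H
  atom 7: O, bond orders sum to 2 (valence 2) → 0 H
  atom 8: O, bond orders sum to 1 (valence 2) → 1 H
  atom 9: C, bond orders sum to 2 (valence 4) → 2 H
  atom 10: C, bond orders sum to 2 (valence 4) → 2 H
  atom 11: C, bond orders sum to 2 (valence 4) → 2 H
  atom 12: C, bond orders sum to 2 (valence 4) → 2 H
  atom 13: C, bond orders sum to 1 (valence 4) → 3 H
Total hydrogens: 20.

20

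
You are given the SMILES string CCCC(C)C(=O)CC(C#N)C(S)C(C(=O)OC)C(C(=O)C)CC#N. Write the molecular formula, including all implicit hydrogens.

C18H26N2O4S

Walk through each heavy atom and fill implicit hydrogens from standard valence (C 4, N 3, O 2, S 2, halogen 1):
  atom 1: C, bond orders sum to 1 (valence 4) → 3 H
  atom 2: C, bond orders sum to 2 (valence 4) → 2 H
  atom 3: C, bond orders sum to 2 (valence 4) → 2 H
  atom 4: C, bond orders sum to 3 (valence 4) → 1 H
  atom 5: C, bond orders sum to 1 (valence 4) → 3 H
  atom 6: C, bond orders sum to 4 (valence 4) → 0 H
  atom 7: O, bond orders sum to 2 (valence 2) → 0 H
  atom 8: C, bond orders sum to 2 (valence 4) → 2 H
  atom 9: C, bond orders sum to 3 (valence 4) → 1 H
  atom 10: C, bond orders sum to 4 (valence 4) → 0 H
  atom 11: N, bond orders sum to 3 (valence 3) → 0 H
  atom 12: C, bond orders sum to 3 (valence 4) → 1 H
  atom 13: S, bond orders sum to 1 (valence 2) → 1 H
  atom 14: C, bond orders sum to 3 (valence 4) → 1 H
  atom 15: C, bond orders sum to 4 (valence 4) → 0 H
  atom 16: O, bond orders sum to 2 (valence 2) → 0 H
  atom 17: O, bond orders sum to 2 (valence 2) → 0 H
  atom 18: C, bond orders sum to 1 (valence 4) → 3 H
  atom 19: C, bond orders sum to 3 (valence 4) → 1 H
  atom 20: C, bond orders sum to 4 (valence 4) → 0 H
  atom 21: O, bond orders sum to 2 (valence 2) → 0 H
  atom 22: C, bond orders sum to 1 (valence 4) → 3 H
  atom 23: C, bond orders sum to 2 (valence 4) → 2 H
  atom 24: C, bond orders sum to 4 (valence 4) → 0 H
  atom 25: N, bond orders sum to 3 (valence 3) → 0 H
Totals → C:18, H:26, N:2, O:4, S:1.
In Hill order: C18H26N2O4S.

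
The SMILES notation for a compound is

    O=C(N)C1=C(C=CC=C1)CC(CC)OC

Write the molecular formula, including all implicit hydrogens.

Walk through each heavy atom and fill implicit hydrogens from standard valence (C 4, N 3, O 2, S 2, halogen 1):
  atom 1: O, bond orders sum to 2 (valence 2) → 0 H
  atom 2: C, bond orders sum to 4 (valence 4) → 0 H
  atom 3: N, bond orders sum to 1 (valence 3) → 2 H
  atom 4: C, bond orders sum to 4 (valence 4) → 0 H
  atom 5: C, bond orders sum to 4 (valence 4) → 0 H
  atom 6: C, bond orders sum to 3 (valence 4) → 1 H
  atom 7: C, bond orders sum to 3 (valence 4) → 1 H
  atom 8: C, bond orders sum to 3 (valence 4) → 1 H
  atom 9: C, bond orders sum to 3 (valence 4) → 1 H
  atom 10: C, bond orders sum to 2 (valence 4) → 2 H
  atom 11: C, bond orders sum to 3 (valence 4) → 1 H
  atom 12: C, bond orders sum to 2 (valence 4) → 2 H
  atom 13: C, bond orders sum to 1 (valence 4) → 3 H
  atom 14: O, bond orders sum to 2 (valence 2) → 0 H
  atom 15: C, bond orders sum to 1 (valence 4) → 3 H
Totals → C:12, H:17, N:1, O:2.
In Hill order: C12H17NO2.

C12H17NO2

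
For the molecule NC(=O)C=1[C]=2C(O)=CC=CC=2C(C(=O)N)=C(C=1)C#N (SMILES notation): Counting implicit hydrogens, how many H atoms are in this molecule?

Walk through each heavy atom and fill implicit hydrogens from standard valence (C 4, N 3, O 2, S 2, halogen 1):
  atom 1: N, bond orders sum to 1 (valence 3) → 2 H
  atom 2: C, bond orders sum to 4 (valence 4) → 0 H
  atom 3: O, bond orders sum to 2 (valence 2) → 0 H
  atom 4: C, bond orders sum to 4 (valence 4) → 0 H
  atom 5: C with explicit H count 0
  atom 6: C, bond orders sum to 4 (valence 4) → 0 H
  atom 7: O, bond orders sum to 1 (valence 2) → 1 H
  atom 8: C, bond orders sum to 3 (valence 4) → 1 H
  atom 9: C, bond orders sum to 3 (valence 4) → 1 H
  atom 10: C, bond orders sum to 3 (valence 4) → 1 H
  atom 11: C, bond orders sum to 4 (valence 4) → 0 H
  atom 12: C, bond orders sum to 4 (valence 4) → 0 H
  atom 13: C, bond orders sum to 4 (valence 4) → 0 H
  atom 14: O, bond orders sum to 2 (valence 2) → 0 H
  atom 15: N, bond orders sum to 1 (valence 3) → 2 H
  atom 16: C, bond orders sum to 4 (valence 4) → 0 H
  atom 17: C, bond orders sum to 3 (valence 4) → 1 H
  atom 18: C, bond orders sum to 4 (valence 4) → 0 H
  atom 19: N, bond orders sum to 3 (valence 3) → 0 H
Total hydrogens: 9.

9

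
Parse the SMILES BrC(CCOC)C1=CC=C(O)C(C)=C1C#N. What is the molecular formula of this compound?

C12H14BrNO2

Walk through each heavy atom and fill implicit hydrogens from standard valence (C 4, N 3, O 2, S 2, halogen 1):
  atom 1: Br (halogen, monovalent) → 0 H
  atom 2: C, bond orders sum to 3 (valence 4) → 1 H
  atom 3: C, bond orders sum to 2 (valence 4) → 2 H
  atom 4: C, bond orders sum to 2 (valence 4) → 2 H
  atom 5: O, bond orders sum to 2 (valence 2) → 0 H
  atom 6: C, bond orders sum to 1 (valence 4) → 3 H
  atom 7: C, bond orders sum to 4 (valence 4) → 0 H
  atom 8: C, bond orders sum to 3 (valence 4) → 1 H
  atom 9: C, bond orders sum to 3 (valence 4) → 1 H
  atom 10: C, bond orders sum to 4 (valence 4) → 0 H
  atom 11: O, bond orders sum to 1 (valence 2) → 1 H
  atom 12: C, bond orders sum to 4 (valence 4) → 0 H
  atom 13: C, bond orders sum to 1 (valence 4) → 3 H
  atom 14: C, bond orders sum to 4 (valence 4) → 0 H
  atom 15: C, bond orders sum to 4 (valence 4) → 0 H
  atom 16: N, bond orders sum to 3 (valence 3) → 0 H
Totals → C:12, H:14, Br:1, N:1, O:2.
In Hill order: C12H14BrNO2.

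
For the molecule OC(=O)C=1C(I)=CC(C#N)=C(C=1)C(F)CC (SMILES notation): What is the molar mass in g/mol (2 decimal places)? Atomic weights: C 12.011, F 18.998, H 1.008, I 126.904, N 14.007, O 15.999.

333.10 g/mol

First, the molecular formula is C11H9FINO2 (counting implicit H from valence).
  C: 11 × 12.011 = 132.121
  F: 1 × 18.998 = 18.998
  H: 9 × 1.008 = 9.072
  I: 1 × 126.904 = 126.904
  N: 1 × 14.007 = 14.007
  O: 2 × 15.999 = 31.998
Sum: 11×12.011 + 1×18.998 + 9×1.008 + 1×126.904 + 1×14.007 + 2×15.999 = 333.100 → 333.10 g/mol.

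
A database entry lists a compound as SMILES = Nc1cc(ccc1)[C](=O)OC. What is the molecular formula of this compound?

C8H9NO2

Walk through each heavy atom and fill implicit hydrogens from standard valence (C 4, N 3, O 2, S 2, halogen 1); for lowercase aromatic atoms, an aromatic c carries 1 H when it has two neighbours and 0 H with three, and aromatic n carries 0 H:
  atom 1: N, bond orders sum to 1 (valence 3) → 2 H
  atom 2: aromatic c, 3 neighbours → 0 H
  atom 3: aromatic c, 2 neighbours → 1 H
  atom 4: aromatic c, 3 neighbours → 0 H
  atom 5: aromatic c, 2 neighbours → 1 H
  atom 6: aromatic c, 2 neighbours → 1 H
  atom 7: aromatic c, 2 neighbours → 1 H
  atom 8: C with explicit H count 0
  atom 9: O, bond orders sum to 2 (valence 2) → 0 H
  atom 10: O, bond orders sum to 2 (valence 2) → 0 H
  atom 11: C, bond orders sum to 1 (valence 4) → 3 H
Totals → C:8, H:9, N:1, O:2.
In Hill order: C8H9NO2.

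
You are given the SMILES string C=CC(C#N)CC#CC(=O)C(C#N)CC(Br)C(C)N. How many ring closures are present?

0

In SMILES, each pair of matching ring-closure digits denotes one ring-closing bond; the number of such bonds equals the number of independent rings.
Ring-closure bonds here: 0.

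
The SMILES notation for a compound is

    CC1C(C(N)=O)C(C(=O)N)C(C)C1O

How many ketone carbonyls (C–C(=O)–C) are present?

Scan the SMILES for the ketone motif — none present.
Groups that are present: 2 amide, 1 hydroxyl.

0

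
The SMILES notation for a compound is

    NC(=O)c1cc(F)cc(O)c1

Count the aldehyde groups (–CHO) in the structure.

0

Scan the SMILES for the aldehyde motif — none present.
Groups that are present: 1 amide, 1 hydroxyl.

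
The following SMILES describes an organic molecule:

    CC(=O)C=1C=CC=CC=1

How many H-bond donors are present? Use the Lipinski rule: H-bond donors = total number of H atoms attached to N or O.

Donors: find every N or O and count the H atoms it carries.
  atom 3 (O): bond orders sum to 2 → 0 H
Lipinski HBD = 0.

0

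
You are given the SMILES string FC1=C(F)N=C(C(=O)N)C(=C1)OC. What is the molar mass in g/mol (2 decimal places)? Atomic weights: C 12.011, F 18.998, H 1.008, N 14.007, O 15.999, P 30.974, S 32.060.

First, the molecular formula is C7H6F2N2O2 (counting implicit H from valence).
  C: 7 × 12.011 = 84.077
  F: 2 × 18.998 = 37.996
  H: 6 × 1.008 = 6.048
  N: 2 × 14.007 = 28.014
  O: 2 × 15.999 = 31.998
Sum: 7×12.011 + 2×18.998 + 6×1.008 + 2×14.007 + 2×15.999 = 188.133 → 188.13 g/mol.

188.13 g/mol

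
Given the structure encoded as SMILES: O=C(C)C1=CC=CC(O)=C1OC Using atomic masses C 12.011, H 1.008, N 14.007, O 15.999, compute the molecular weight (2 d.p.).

166.18 g/mol

First, the molecular formula is C9H10O3 (counting implicit H from valence).
  C: 9 × 12.011 = 108.099
  H: 10 × 1.008 = 10.080
  O: 3 × 15.999 = 47.997
Sum: 9×12.011 + 10×1.008 + 3×15.999 = 166.176 → 166.18 g/mol.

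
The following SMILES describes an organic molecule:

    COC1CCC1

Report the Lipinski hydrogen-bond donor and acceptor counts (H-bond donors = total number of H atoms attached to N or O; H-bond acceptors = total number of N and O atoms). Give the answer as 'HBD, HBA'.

Donors: find every N or O and count the H atoms it carries.
  atom 2 (O): bond orders sum to 2 → 0 H
Lipinski HBD = 0.
Acceptors: N atoms = 0, O atoms = 1 → HBA = 1.

0, 1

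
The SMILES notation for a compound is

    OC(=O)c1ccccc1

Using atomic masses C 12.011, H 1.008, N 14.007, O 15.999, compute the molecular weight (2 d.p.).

First, the molecular formula is C7H6O2 (counting implicit H from valence).
  C: 7 × 12.011 = 84.077
  H: 6 × 1.008 = 6.048
  O: 2 × 15.999 = 31.998
Sum: 7×12.011 + 6×1.008 + 2×15.999 = 122.123 → 122.12 g/mol.

122.12 g/mol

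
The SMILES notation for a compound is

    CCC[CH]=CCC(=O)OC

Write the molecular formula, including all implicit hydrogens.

Walk through each heavy atom and fill implicit hydrogens from standard valence (C 4, N 3, O 2, S 2, halogen 1):
  atom 1: C, bond orders sum to 1 (valence 4) → 3 H
  atom 2: C, bond orders sum to 2 (valence 4) → 2 H
  atom 3: C, bond orders sum to 2 (valence 4) → 2 H
  atom 4: C with explicit H count 1
  atom 5: C, bond orders sum to 3 (valence 4) → 1 H
  atom 6: C, bond orders sum to 2 (valence 4) → 2 H
  atom 7: C, bond orders sum to 4 (valence 4) → 0 H
  atom 8: O, bond orders sum to 2 (valence 2) → 0 H
  atom 9: O, bond orders sum to 2 (valence 2) → 0 H
  atom 10: C, bond orders sum to 1 (valence 4) → 3 H
Totals → C:8, H:14, O:2.

C8H14O2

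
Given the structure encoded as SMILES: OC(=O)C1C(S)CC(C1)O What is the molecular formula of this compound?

Walk through each heavy atom and fill implicit hydrogens from standard valence (C 4, N 3, O 2, S 2, halogen 1):
  atom 1: O, bond orders sum to 1 (valence 2) → 1 H
  atom 2: C, bond orders sum to 4 (valence 4) → 0 H
  atom 3: O, bond orders sum to 2 (valence 2) → 0 H
  atom 4: C, bond orders sum to 3 (valence 4) → 1 H
  atom 5: C, bond orders sum to 3 (valence 4) → 1 H
  atom 6: S, bond orders sum to 1 (valence 2) → 1 H
  atom 7: C, bond orders sum to 2 (valence 4) → 2 H
  atom 8: C, bond orders sum to 3 (valence 4) → 1 H
  atom 9: C, bond orders sum to 2 (valence 4) → 2 H
  atom 10: O, bond orders sum to 1 (valence 2) → 1 H
Totals → C:6, H:10, O:3, S:1.
In Hill order: C6H10O3S.

C6H10O3S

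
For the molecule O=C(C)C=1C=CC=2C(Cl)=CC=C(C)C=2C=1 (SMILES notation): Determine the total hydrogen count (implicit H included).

11

Walk through each heavy atom and fill implicit hydrogens from standard valence (C 4, N 3, O 2, S 2, halogen 1):
  atom 1: O, bond orders sum to 2 (valence 2) → 0 H
  atom 2: C, bond orders sum to 4 (valence 4) → 0 H
  atom 3: C, bond orders sum to 1 (valence 4) → 3 H
  atom 4: C, bond orders sum to 4 (valence 4) → 0 H
  atom 5: C, bond orders sum to 3 (valence 4) → 1 H
  atom 6: C, bond orders sum to 3 (valence 4) → 1 H
  atom 7: C, bond orders sum to 4 (valence 4) → 0 H
  atom 8: C, bond orders sum to 4 (valence 4) → 0 H
  atom 9: Cl (halogen, monovalent) → 0 H
  atom 10: C, bond orders sum to 3 (valence 4) → 1 H
  atom 11: C, bond orders sum to 3 (valence 4) → 1 H
  atom 12: C, bond orders sum to 4 (valence 4) → 0 H
  atom 13: C, bond orders sum to 1 (valence 4) → 3 H
  atom 14: C, bond orders sum to 4 (valence 4) → 0 H
  atom 15: C, bond orders sum to 3 (valence 4) → 1 H
Total hydrogens: 11.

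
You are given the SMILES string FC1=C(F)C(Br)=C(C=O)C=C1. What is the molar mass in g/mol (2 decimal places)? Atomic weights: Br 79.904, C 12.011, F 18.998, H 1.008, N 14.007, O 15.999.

First, the molecular formula is C7H3BrF2O (counting implicit H from valence).
  Br: 1 × 79.904 = 79.904
  C: 7 × 12.011 = 84.077
  F: 2 × 18.998 = 37.996
  H: 3 × 1.008 = 3.024
  O: 1 × 15.999 = 15.999
Sum: 1×79.904 + 7×12.011 + 2×18.998 + 3×1.008 + 1×15.999 = 221.000 → 221.00 g/mol.

221.00 g/mol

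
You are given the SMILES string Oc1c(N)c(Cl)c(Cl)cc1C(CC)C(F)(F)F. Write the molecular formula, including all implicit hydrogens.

Walk through each heavy atom and fill implicit hydrogens from standard valence (C 4, N 3, O 2, S 2, halogen 1); for lowercase aromatic atoms, an aromatic c carries 1 H when it has two neighbours and 0 H with three, and aromatic n carries 0 H:
  atom 1: O, bond orders sum to 1 (valence 2) → 1 H
  atom 2: aromatic c, 3 neighbours → 0 H
  atom 3: aromatic c, 3 neighbours → 0 H
  atom 4: N, bond orders sum to 1 (valence 3) → 2 H
  atom 5: aromatic c, 3 neighbours → 0 H
  atom 6: Cl (halogen, monovalent) → 0 H
  atom 7: aromatic c, 3 neighbours → 0 H
  atom 8: Cl (halogen, monovalent) → 0 H
  atom 9: aromatic c, 2 neighbours → 1 H
  atom 10: aromatic c, 3 neighbours → 0 H
  atom 11: C, bond orders sum to 3 (valence 4) → 1 H
  atom 12: C, bond orders sum to 2 (valence 4) → 2 H
  atom 13: C, bond orders sum to 1 (valence 4) → 3 H
  atom 14: C, bond orders sum to 4 (valence 4) → 0 H
  atom 15: F (halogen, monovalent) → 0 H
  atom 16: F (halogen, monovalent) → 0 H
  atom 17: F (halogen, monovalent) → 0 H
Totals → C:10, H:10, Cl:2, F:3, N:1, O:1.

C10H10Cl2F3NO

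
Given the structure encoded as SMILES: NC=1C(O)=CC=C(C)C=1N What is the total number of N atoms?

Scan the SMILES for N atoms (remember two-letter symbols like Cl and Br are single atoms).
Nitrogen count: 2.

2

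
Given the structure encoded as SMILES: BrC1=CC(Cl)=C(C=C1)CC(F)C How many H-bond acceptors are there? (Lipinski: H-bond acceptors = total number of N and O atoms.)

0

N atoms: 0; O atoms: 0.
Lipinski HBA = 0 + 0 = 0.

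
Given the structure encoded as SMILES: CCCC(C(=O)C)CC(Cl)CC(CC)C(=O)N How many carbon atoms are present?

13

Count every carbon token in the SMILES (each C, including those in ring-closure positions and inside branches).
Carbon count: 13.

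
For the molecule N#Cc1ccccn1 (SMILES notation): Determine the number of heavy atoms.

Every atom symbol written in the SMILES (organic subset) is one heavy atom; implicit H are not written.
Heavy atoms by element → C:6, N:2.
Total: 8.

8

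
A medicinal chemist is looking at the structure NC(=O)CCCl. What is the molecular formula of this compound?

Walk through each heavy atom and fill implicit hydrogens from standard valence (C 4, N 3, O 2, S 2, halogen 1):
  atom 1: N, bond orders sum to 1 (valence 3) → 2 H
  atom 2: C, bond orders sum to 4 (valence 4) → 0 H
  atom 3: O, bond orders sum to 2 (valence 2) → 0 H
  atom 4: C, bond orders sum to 2 (valence 4) → 2 H
  atom 5: C, bond orders sum to 2 (valence 4) → 2 H
  atom 6: Cl (halogen, monovalent) → 0 H
Totals → C:3, H:6, Cl:1, N:1, O:1.

C3H6ClNO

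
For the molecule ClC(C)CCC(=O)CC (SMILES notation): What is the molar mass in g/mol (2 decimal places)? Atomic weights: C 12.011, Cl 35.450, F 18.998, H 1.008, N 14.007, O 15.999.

First, the molecular formula is C7H13ClO (counting implicit H from valence).
  C: 7 × 12.011 = 84.077
  Cl: 1 × 35.450 = 35.450
  H: 13 × 1.008 = 13.104
  O: 1 × 15.999 = 15.999
Sum: 7×12.011 + 1×35.450 + 13×1.008 + 1×15.999 = 148.630 → 148.63 g/mol.

148.63 g/mol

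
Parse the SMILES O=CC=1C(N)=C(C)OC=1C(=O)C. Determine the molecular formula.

Walk through each heavy atom and fill implicit hydrogens from standard valence (C 4, N 3, O 2, S 2, halogen 1):
  atom 1: O, bond orders sum to 2 (valence 2) → 0 H
  atom 2: C, bond orders sum to 3 (valence 4) → 1 H
  atom 3: C, bond orders sum to 4 (valence 4) → 0 H
  atom 4: C, bond orders sum to 4 (valence 4) → 0 H
  atom 5: N, bond orders sum to 1 (valence 3) → 2 H
  atom 6: C, bond orders sum to 4 (valence 4) → 0 H
  atom 7: C, bond orders sum to 1 (valence 4) → 3 H
  atom 8: O, bond orders sum to 2 (valence 2) → 0 H
  atom 9: C, bond orders sum to 4 (valence 4) → 0 H
  atom 10: C, bond orders sum to 4 (valence 4) → 0 H
  atom 11: O, bond orders sum to 2 (valence 2) → 0 H
  atom 12: C, bond orders sum to 1 (valence 4) → 3 H
Totals → C:8, H:9, N:1, O:3.
In Hill order: C8H9NO3.

C8H9NO3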